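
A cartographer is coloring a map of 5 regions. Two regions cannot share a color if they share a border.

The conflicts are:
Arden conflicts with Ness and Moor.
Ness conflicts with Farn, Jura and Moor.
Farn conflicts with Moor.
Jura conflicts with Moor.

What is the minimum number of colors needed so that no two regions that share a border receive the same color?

Arden, Ness, Moor all conflict with each other, so at least 3 colors are needed.
3 colors suffice: Arden=3, Ness=1, Farn=3, Jura=3, Moor=2. No two conflicting regions share a color.

3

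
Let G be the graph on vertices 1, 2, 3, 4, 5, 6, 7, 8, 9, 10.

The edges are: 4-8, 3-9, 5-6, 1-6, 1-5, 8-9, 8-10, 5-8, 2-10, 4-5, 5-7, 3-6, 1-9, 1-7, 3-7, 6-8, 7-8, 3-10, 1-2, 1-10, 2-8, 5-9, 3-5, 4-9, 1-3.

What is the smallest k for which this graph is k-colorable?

1, 3, 5, 6 form a clique, so at least 4 colors are needed.
4 colors suffice: color a → {5, 10}; color b → {1, 8}; color c → {2, 3, 4}; color d → {6, 7, 9}. Each edge has distinct colors on its endpoints.

4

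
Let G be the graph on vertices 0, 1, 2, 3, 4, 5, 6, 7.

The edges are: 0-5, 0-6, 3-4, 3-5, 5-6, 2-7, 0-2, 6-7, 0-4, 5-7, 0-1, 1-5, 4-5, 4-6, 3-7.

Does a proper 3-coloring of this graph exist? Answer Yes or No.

No

0, 4, 5, 6 are mutually adjacent (a clique of size 4), so at least 4 colors are needed.
So 3 colors are not enough.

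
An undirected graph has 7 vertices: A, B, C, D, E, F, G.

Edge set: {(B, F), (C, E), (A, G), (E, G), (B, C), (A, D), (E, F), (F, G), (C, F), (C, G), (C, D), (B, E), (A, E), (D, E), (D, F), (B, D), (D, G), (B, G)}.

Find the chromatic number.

6

B, C, D, E, F, G are pairwise adjacent (a clique of size 6), so at least 6 colors are needed.
One proper 6-coloring: A=4, B=6, C=5, D=3, E=2, F=4, G=1. No two adjacent vertices share a color.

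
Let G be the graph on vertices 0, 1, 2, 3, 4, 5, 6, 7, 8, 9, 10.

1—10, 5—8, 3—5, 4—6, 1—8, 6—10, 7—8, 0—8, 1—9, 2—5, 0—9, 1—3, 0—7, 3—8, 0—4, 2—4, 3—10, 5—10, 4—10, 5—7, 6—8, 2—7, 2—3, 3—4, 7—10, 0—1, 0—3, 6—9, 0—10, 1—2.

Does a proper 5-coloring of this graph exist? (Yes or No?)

The chromatic number is 4. 0, 1, 3, 8 are mutually adjacent (a clique of size 4), so at least 4 colors are needed.
4 colors suffice: color red → {2, 8, 9, 10}; color blue → {0, 5, 6}; color green → {3, 7}; color yellow → {1, 4}.
Since 5 ≥ 4, a proper 5-coloring certainly exists.

Yes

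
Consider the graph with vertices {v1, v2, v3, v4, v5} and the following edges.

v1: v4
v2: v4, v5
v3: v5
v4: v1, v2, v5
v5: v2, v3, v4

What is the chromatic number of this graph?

v2, v4, v5 form a triangle, so at least 3 colors are needed.
A valid assignment using 3 colors: v1=1, v2=3, v3=2, v4=2, v5=1. No two adjacent vertices share a color.

3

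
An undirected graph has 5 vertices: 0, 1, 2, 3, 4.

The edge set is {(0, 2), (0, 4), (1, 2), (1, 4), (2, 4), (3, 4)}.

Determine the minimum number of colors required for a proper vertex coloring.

3

0, 2, 4 are mutually adjacent, so at least 3 colors are needed.
One proper 3-coloring: 0=green, 1=green, 2=blue, 3=blue, 4=red. Every edge joins two different colors.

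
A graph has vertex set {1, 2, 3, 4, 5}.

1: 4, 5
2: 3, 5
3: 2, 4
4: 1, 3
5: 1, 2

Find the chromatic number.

The cycle 5-2-3-4-1-5 has odd length 5, so it cannot be 2-colored; at least 3 colors are needed.
3 colors suffice: color red → {1, 3}; color blue → {4, 5}; color green → {2}. Every edge joins two different colors.

3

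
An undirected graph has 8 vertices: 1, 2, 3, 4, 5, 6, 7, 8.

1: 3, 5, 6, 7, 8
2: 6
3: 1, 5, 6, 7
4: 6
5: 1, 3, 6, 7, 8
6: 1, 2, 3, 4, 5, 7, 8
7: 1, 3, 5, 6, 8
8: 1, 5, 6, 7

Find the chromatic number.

1, 5, 6, 7, 8 are pairwise adjacent (a clique of size 5), so at least 5 colors are needed.
5 colors suffice: color red → {6}; color blue → {1, 2, 4}; color green → {7}; color yellow → {5}; color purple → {3, 8}. Each edge has distinct colors on its endpoints.

5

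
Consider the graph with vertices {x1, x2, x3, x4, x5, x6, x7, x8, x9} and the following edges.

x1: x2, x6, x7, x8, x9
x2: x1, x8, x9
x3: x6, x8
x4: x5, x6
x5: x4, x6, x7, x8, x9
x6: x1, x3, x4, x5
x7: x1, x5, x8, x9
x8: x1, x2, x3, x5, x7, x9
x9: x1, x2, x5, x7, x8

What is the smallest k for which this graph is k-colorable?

4

x1, x7, x8, x9 are pairwise adjacent (a clique of size 4), so at least 4 colors are needed.
4 colors suffice: color 1 → {x6, x8}; color 2 → {x1, x3, x5}; color 3 → {x4, x9}; color 4 → {x2, x7}. Every edge joins two different colors.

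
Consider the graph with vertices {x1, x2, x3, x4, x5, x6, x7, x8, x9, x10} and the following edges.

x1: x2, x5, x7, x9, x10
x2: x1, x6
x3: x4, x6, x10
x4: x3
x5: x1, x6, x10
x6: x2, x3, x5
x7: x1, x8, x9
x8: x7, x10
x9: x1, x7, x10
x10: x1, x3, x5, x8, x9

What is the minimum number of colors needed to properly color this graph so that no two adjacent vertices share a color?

3

x1, x7, x9 form a triangle, so at least 3 colors are needed.
3 colors suffice: color 1 → {x1, x3, x8}; color 2 → {x4, x6, x7, x10}; color 3 → {x2, x5, x9}. Every edge joins two different colors.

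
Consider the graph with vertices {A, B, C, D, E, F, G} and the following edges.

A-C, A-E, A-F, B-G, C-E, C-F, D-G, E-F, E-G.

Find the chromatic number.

4

A, C, E, F form a clique, so at least 4 colors are needed.
4 colors suffice: color red → {B, D, E}; color blue → {A, G}; color green → {C}; color yellow → {F}. Every edge joins two different colors.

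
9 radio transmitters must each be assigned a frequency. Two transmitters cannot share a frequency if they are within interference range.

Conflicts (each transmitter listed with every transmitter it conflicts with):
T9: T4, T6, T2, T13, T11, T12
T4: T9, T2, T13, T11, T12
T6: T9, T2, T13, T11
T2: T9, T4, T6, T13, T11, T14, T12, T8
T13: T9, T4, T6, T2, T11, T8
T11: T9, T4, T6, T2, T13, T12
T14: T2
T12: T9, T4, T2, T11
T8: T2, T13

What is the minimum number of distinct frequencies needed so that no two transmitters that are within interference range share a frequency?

T9, T4, T2, T11, T12 pairwise conflict, so at least 5 frequencies are needed.
5 frequencies suffice: frequency 1 → {T2}; frequency 2 → {T13, T14, T12}; frequency 3 → {T9, T8}; frequency 4 → {T11}; frequency 5 → {T4, T6}. No two conflicting transmitters share a frequency.

5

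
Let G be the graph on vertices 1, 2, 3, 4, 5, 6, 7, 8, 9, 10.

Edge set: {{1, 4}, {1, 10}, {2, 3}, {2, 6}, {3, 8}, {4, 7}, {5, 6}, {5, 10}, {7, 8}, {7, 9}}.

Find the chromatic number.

3

The cycle 5-10-1-4-7-8-3-2-6-5 has odd length 9, so it cannot be 2-colored; at least 3 colors are needed.
One proper 3-coloring: 1=red, 2=red, 3=blue, 4=blue, 5=red, 6=blue, 7=red, 8=green, 9=blue, 10=blue. No two adjacent vertices share a color.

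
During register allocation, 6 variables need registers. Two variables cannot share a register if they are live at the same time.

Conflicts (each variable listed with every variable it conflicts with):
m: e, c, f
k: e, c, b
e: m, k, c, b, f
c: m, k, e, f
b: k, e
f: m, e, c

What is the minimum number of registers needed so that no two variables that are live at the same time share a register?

m, e, c, f pairwise conflict, so at least 4 registers are needed.
4 registers suffice: register 1 → {e}; register 2 → {c, b}; register 3 → {m, k}; register 4 → {f}. Each listed conflict is separated.

4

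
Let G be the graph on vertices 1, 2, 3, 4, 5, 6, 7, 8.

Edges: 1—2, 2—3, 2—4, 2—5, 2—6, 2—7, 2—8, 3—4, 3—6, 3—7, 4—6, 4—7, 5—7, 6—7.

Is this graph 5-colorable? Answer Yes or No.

The chromatic number is 5. 2, 3, 4, 6, 7 are pairwise adjacent (a clique of size 5), so at least 5 colors are needed.
A valid assignment using 5 colors: 1=blue, 2=red, 3=purple, 4=green, 5=green, 6=yellow, 7=blue, 8=blue.
That is already a proper 5-coloring.

Yes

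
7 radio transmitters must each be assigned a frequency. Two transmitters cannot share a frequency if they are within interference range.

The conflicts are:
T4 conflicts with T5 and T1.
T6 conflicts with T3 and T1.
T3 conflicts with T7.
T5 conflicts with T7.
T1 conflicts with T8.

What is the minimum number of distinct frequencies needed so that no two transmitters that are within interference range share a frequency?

2

T4 and T5 conflict, so at least 2 frequencies are needed.
A valid assignment using 2 frequencies: T4=2, T6=2, T3=1, T5=1, T1=1, T8=2, T7=2. No two conflicting transmitters share a frequency.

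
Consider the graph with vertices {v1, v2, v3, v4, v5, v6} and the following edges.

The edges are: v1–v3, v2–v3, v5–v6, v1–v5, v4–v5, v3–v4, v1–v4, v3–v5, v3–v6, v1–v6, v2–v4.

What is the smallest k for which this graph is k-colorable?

v1, v3, v4, v5 form a clique, so at least 4 colors are needed.
A valid assignment using 4 colors: v1=4, v2=3, v3=1, v4=2, v5=3, v6=2. No two adjacent vertices share a color.

4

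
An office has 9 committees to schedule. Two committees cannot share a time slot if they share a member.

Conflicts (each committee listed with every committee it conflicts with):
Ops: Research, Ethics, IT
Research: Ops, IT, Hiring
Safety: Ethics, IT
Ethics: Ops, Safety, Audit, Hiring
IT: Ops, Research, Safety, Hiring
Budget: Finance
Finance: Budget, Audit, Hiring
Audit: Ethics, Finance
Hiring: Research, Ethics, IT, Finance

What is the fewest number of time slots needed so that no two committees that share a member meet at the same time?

3

Research, IT, Hiring all conflict with each other, so at least 3 time slots are needed.
A valid assignment using 3 time slots: Ops=1, Research=3, Safety=1, Ethics=2, IT=2, Budget=1, Finance=2, Audit=1, Hiring=1. No two conflicting committees share a time slot.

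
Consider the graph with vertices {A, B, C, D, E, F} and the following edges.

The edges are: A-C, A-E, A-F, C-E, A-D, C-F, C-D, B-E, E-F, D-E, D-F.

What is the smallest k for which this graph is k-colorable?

5

A, C, D, E, F form a clique, so at least 5 colors are needed.
5 colors suffice: color red → {E}; color blue → {B, F}; color green → {D}; color yellow → {A}; color purple → {C}. Each edge has distinct colors on its endpoints.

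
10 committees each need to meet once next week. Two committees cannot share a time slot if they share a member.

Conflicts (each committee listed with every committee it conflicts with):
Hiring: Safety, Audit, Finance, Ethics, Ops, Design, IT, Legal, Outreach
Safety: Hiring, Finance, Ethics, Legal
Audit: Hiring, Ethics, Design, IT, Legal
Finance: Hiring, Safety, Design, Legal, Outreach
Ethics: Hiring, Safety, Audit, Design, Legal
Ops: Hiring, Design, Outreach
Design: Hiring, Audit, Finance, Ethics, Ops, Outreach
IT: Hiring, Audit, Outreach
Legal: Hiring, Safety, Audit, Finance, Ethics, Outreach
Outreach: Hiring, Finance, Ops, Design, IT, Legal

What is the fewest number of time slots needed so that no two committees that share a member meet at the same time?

Hiring, Ops, Design, Outreach all conflict with each other, so at least 4 time slots are needed.
A valid assignment using 4 time slots: Hiring=1, Safety=2, Audit=2, Finance=4, Ethics=4, Ops=4, Design=3, IT=3, Legal=3, Outreach=2. No two conflicting committees share a time slot.

4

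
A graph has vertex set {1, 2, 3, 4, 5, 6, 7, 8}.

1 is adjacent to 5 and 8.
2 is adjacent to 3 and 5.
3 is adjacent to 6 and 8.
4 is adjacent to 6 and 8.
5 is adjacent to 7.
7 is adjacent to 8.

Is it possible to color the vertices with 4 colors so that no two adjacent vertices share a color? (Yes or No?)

The chromatic number is 3. The cycle 7-8-3-2-5-7 has odd length 5, so it cannot be 2-colored; at least 3 colors are needed.
3 colors suffice: 1=blue, 2=green, 3=blue, 4=blue, 5=red, 6=red, 7=blue, 8=red.
Since 4 ≥ 3, a proper 4-coloring certainly exists.

Yes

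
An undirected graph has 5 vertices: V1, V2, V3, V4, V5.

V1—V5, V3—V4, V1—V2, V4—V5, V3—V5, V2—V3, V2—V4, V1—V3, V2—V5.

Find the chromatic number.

4

V1, V2, V3, V5 are mutually adjacent (a clique of size 4), so at least 4 colors are needed.
4 colors suffice: color 1 → {V3}; color 2 → {V2}; color 3 → {V5}; color 4 → {V1, V4}. No two adjacent vertices share a color.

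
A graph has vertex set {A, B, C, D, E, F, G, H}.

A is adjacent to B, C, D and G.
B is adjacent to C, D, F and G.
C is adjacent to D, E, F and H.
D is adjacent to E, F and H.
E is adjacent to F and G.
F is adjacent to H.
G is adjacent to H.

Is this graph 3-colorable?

No

C, D, E, F are pairwise adjacent (a clique of size 4), so at least 4 colors are needed.
So 3 colors are not enough.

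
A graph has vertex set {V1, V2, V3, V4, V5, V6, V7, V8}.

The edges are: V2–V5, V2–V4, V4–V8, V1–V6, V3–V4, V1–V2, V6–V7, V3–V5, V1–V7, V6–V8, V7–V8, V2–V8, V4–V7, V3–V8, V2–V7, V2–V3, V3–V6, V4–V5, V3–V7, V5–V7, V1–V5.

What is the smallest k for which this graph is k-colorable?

V2, V3, V4, V7, V8 form a clique, so at least 5 colors are needed.
A valid assignment using 5 colors: V1=2, V2=3, V3=2, V4=5, V5=4, V6=3, V7=1, V8=4. Every edge joins two different colors.

5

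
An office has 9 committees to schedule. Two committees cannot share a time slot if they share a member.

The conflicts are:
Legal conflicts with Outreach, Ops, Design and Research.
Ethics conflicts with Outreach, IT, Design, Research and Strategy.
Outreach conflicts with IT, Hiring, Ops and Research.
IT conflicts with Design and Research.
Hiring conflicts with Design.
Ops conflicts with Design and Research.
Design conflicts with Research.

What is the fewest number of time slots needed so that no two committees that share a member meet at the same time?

4

Legal, Outreach, Ops, Research all conflict with each other, so at least 4 time slots are needed.
4 time slots suffice: time slot 1 → {Outreach, Design, Strategy}; time slot 2 → {Hiring, Research}; time slot 3 → {Ethics, Ops}; time slot 4 → {Legal, IT}. No two conflicting committees share a time slot.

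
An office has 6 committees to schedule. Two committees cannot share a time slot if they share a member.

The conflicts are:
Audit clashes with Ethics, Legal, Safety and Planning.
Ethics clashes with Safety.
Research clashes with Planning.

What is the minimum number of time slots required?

3

Audit, Ethics, Safety are mutually in conflict, so at least 3 time slots are needed.
3 time slots suffice: time slot 1 → {Audit, Research}; time slot 2 → {Legal, Safety, Planning}; time slot 3 → {Ethics}. Each listed conflict is separated.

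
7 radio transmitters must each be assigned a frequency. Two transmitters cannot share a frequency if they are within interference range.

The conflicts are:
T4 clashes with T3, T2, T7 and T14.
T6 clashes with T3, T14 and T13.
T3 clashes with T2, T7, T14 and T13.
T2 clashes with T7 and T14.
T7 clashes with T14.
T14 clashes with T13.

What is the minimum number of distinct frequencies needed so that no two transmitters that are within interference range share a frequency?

T4, T3, T2, T7, T14 pairwise conflict, so at least 5 frequencies are needed.
5 frequencies suffice: frequency 1 → {T14}; frequency 2 → {T3}; frequency 3 → {T6, T2}; frequency 4 → {T7, T13}; frequency 5 → {T4}. Every pair that conflicts lands in different frequencies.

5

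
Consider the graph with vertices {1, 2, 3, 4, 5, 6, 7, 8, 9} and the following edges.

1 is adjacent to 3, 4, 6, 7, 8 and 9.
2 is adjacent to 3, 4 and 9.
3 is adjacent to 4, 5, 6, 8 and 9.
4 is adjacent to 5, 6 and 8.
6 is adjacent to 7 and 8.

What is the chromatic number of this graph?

5

1, 3, 4, 6, 8 are mutually adjacent (a clique of size 5), so at least 5 colors are needed.
A valid assignment using 5 colors: 1=c, 2=c, 3=a, 4=b, 5=c, 6=d, 7=a, 8=e, 9=b. Each edge has distinct colors on its endpoints.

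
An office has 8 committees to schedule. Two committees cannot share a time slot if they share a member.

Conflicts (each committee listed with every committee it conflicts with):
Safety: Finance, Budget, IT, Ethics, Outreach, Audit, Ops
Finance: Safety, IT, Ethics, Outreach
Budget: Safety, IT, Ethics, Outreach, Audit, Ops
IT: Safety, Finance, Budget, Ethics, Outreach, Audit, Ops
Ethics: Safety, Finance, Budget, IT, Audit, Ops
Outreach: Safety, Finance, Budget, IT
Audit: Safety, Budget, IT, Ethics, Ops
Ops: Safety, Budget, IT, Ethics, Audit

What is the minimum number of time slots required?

Safety, Budget, IT, Ethics, Audit, Ops all conflict with each other, so at least 6 time slots are needed.
6 time slots suffice: time slot 1 → {IT}; time slot 2 → {Safety}; time slot 3 → {Ethics, Outreach}; time slot 4 → {Finance, Budget}; time slot 5 → {Ops}; time slot 6 → {Audit}. Every pair that conflicts lands in different time slots.

6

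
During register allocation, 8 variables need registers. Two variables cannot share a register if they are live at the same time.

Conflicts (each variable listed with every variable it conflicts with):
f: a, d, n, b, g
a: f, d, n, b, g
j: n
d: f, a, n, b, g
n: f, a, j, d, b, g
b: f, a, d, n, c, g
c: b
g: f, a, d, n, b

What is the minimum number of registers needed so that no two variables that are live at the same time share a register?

f, a, d, n, b, g pairwise conflict, so at least 6 registers are needed.
6 registers suffice: f=3, a=6, j=2, d=5, n=1, b=2, c=1, g=4. Each listed conflict is separated.

6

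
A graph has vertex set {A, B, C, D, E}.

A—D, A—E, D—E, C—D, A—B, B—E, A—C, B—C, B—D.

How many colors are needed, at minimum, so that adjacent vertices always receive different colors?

A, B, C, D form a clique, so at least 4 colors are needed.
4 colors suffice: color 1 → {A}; color 2 → {B}; color 3 → {D}; color 4 → {C, E}. Each edge has distinct colors on its endpoints.

4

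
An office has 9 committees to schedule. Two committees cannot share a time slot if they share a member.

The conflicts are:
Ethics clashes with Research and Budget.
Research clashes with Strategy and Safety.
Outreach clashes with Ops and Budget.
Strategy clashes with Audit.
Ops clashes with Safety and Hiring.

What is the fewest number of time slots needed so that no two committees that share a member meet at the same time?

Research and Strategy conflict, so at least 2 time slots are needed.
A valid assignment using 2 time slots: Ethics=2, Research=1, Outreach=2, Strategy=2, Ops=1, Safety=2, Budget=1, Hiring=2, Audit=1. Each listed conflict is separated.

2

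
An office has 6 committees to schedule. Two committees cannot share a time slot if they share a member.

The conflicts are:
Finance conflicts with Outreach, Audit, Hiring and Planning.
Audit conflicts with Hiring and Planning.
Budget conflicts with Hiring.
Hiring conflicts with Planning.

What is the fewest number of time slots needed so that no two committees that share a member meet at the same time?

Finance, Audit, Hiring, Planning pairwise conflict, so at least 4 time slots are needed.
A valid assignment using 4 time slots: Finance=1, Outreach=2, Audit=3, Budget=1, Hiring=2, Planning=4. Each listed conflict is separated.

4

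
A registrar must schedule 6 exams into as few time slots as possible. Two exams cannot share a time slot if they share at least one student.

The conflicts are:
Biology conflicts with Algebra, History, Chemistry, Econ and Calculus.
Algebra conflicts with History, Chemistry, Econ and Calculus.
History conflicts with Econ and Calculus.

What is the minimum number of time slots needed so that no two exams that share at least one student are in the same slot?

4

Biology, Algebra, History, Calculus pairwise conflict, so at least 4 time slots are needed.
4 time slots suffice: time slot 1 → {Algebra}; time slot 2 → {Biology}; time slot 3 → {History, Chemistry}; time slot 4 → {Econ, Calculus}. No two conflicting exams share a time slot.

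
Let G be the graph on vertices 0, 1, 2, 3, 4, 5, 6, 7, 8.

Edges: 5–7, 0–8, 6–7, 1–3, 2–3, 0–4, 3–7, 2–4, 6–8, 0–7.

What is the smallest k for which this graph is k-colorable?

The cycle 4-2-3-7-0-4 has odd length 5, so it cannot be 2-colored; at least 3 colors are needed.
3 colors suffice: 0=b, 1=a, 2=c, 3=b, 4=a, 5=b, 6=b, 7=a, 8=a. Each edge has distinct colors on its endpoints.

3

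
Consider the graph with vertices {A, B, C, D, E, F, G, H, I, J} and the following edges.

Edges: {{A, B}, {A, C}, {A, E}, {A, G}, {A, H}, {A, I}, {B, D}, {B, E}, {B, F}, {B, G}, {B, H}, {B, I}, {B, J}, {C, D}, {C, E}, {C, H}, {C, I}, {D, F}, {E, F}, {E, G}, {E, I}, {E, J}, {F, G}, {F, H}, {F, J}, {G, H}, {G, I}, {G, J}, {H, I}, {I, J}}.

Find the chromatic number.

5

B, E, F, G, J are pairwise adjacent (a clique of size 5), so at least 5 colors are needed.
5 colors suffice: color 1 → {B, C}; color 2 → {F, I}; color 3 → {D, G}; color 4 → {E, H}; color 5 → {A, J}. Each edge has distinct colors on its endpoints.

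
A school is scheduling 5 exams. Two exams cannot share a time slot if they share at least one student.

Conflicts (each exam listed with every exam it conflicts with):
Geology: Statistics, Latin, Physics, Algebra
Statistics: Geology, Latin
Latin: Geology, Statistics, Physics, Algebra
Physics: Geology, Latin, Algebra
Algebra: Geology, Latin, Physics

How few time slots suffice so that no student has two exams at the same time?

Geology, Latin, Physics, Algebra pairwise conflict, so at least 4 time slots are needed.
4 time slots suffice: time slot 1 → {Latin}; time slot 2 → {Geology}; time slot 3 → {Statistics, Algebra}; time slot 4 → {Physics}. Each listed conflict is separated.

4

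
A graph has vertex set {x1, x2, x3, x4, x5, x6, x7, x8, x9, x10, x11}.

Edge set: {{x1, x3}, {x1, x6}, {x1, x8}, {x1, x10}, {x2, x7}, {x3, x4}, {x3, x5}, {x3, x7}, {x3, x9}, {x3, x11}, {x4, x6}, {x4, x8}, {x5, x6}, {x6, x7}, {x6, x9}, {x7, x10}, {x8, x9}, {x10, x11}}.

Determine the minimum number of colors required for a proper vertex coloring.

2

x5 and x6 are adjacent, so at least 2 colors are needed.
A valid assignment using 2 colors: x1=B, x2=R, x3=R, x4=B, x5=B, x6=R, x7=B, x8=R, x9=B, x10=R, x11=B. No two adjacent vertices share a color.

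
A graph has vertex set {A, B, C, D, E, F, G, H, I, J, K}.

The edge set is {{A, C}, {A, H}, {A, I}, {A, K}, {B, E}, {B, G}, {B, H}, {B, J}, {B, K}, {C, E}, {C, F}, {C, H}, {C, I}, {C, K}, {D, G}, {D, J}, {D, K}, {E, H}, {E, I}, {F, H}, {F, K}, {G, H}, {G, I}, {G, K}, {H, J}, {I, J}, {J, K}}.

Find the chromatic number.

A, C, K are pairwise adjacent, so at least 3 colors are needed.
3 colors suffice: color 1 → {H, I, K}; color 2 → {B, C, D}; color 3 → {A, E, F, G, J}. Each edge has distinct colors on its endpoints.

3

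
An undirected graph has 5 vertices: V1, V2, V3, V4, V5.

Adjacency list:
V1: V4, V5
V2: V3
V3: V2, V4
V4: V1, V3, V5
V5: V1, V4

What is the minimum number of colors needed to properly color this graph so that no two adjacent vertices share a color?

V1, V4, V5 form a triangle, so at least 3 colors are needed.
A valid assignment using 3 colors: V1=2, V2=1, V3=2, V4=1, V5=3. Each edge has distinct colors on its endpoints.

3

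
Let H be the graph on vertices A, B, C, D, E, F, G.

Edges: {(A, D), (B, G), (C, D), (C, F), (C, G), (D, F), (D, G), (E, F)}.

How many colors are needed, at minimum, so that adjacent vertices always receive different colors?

C, D, F are mutually adjacent, so at least 3 colors are needed.
3 colors suffice: color 1 → {B, D, E}; color 2 → {A, C}; color 3 → {F, G}. Every edge joins two different colors.

3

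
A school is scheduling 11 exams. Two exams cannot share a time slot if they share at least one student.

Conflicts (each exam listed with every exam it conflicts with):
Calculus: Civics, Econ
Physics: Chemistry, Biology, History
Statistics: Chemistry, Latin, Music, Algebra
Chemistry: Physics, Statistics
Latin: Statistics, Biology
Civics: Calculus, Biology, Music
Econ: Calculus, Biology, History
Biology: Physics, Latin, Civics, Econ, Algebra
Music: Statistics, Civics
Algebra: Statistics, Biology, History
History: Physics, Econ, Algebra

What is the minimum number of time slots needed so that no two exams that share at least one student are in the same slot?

3

The cycle Biology-Physics-Chemistry-Statistics-Algebra-Biology has odd length 5, so it cannot be 2-colored; at least 3 time slots are needed.
3 time slots suffice: time slot 1 → {Calculus, Statistics, Biology, History}; time slot 2 → {Physics, Latin, Civics, Econ, Algebra}; time slot 3 → {Chemistry, Music}. No two conflicting exams share a time slot.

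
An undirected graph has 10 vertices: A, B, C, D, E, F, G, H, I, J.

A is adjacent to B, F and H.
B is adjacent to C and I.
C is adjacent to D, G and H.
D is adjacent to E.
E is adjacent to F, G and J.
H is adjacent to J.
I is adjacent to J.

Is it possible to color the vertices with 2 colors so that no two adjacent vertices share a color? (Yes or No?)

The cycle J-E-D-C-H-J has odd length 5, so it cannot be 2-colored; at least 3 colors are needed.
So 2 colors are not enough.

No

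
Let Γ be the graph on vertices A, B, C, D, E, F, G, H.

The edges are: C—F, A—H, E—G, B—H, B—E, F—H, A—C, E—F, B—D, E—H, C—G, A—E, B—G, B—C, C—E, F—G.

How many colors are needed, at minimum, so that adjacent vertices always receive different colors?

B, C, E, G are pairwise adjacent (a clique of size 4), so at least 4 colors are needed.
4 colors suffice: color red → {D, E}; color blue → {A, B, F}; color green → {C, H}; color yellow → {G}. Every edge joins two different colors.

4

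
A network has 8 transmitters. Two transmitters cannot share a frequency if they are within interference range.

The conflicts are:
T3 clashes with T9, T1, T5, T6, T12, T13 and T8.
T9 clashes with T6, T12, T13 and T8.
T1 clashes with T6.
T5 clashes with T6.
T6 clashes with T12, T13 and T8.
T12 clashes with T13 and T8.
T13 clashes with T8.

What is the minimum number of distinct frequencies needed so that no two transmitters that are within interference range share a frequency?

T3, T9, T6, T12, T13, T8 all conflict with each other, so at least 6 frequencies are needed.
Using 6 frequencies: T3=1, T9=4, T1=3, T5=3, T6=2, T12=3, T13=5, T8=6. Each listed conflict is separated.

6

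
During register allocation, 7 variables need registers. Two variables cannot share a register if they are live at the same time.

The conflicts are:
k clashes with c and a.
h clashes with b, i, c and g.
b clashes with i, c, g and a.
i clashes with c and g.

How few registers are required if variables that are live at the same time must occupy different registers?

h, b, i, g are mutually in conflict, so at least 4 registers are needed.
4 registers suffice: register 1 → {k, b}; register 2 → {c, g, a}; register 3 → {h}; register 4 → {i}. No two conflicting variables share a register.

4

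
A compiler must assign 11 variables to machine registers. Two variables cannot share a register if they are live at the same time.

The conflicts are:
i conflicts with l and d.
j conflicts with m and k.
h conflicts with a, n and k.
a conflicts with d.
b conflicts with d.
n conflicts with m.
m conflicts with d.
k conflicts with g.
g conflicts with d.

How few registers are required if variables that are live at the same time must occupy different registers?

The cycle h-a-d-m-n-h has odd length 5, so it cannot be 2-colored; at least 3 registers are needed.
3 registers suffice: register 1 → {l, n, k, d}; register 2 → {i, h, b, m, g}; register 3 → {j, a}. Every pair that conflicts lands in different registers.

3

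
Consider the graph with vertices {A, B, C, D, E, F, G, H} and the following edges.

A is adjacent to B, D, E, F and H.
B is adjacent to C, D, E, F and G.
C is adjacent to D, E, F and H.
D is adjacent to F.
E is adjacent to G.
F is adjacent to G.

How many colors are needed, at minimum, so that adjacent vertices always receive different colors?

4

A, B, D, F are mutually adjacent (a clique of size 4), so at least 4 colors are needed.
4 colors suffice: color 1 → {B, H}; color 2 → {A, C, G}; color 3 → {E, F}; color 4 → {D}. Every edge joins two different colors.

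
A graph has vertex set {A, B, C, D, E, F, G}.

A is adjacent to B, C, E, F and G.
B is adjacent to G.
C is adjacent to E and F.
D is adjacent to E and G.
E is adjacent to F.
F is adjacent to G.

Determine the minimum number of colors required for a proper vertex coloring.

A, C, E, F are pairwise adjacent (a clique of size 4), so at least 4 colors are needed.
4 colors suffice: A=red, B=blue, C=yellow, D=red, E=green, F=blue, G=green. No two adjacent vertices share a color.

4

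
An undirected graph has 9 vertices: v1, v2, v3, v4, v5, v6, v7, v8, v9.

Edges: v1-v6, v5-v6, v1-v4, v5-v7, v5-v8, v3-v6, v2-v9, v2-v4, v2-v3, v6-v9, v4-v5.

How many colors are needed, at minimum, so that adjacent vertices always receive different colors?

The cycle v3-v6-v5-v4-v2-v3 has odd length 5, so it cannot be 2-colored; at least 3 colors are needed.
3 colors suffice: color 1 → {v1, v2, v5}; color 2 → {v4, v6, v7, v8}; color 3 → {v3, v9}. Each edge has distinct colors on its endpoints.

3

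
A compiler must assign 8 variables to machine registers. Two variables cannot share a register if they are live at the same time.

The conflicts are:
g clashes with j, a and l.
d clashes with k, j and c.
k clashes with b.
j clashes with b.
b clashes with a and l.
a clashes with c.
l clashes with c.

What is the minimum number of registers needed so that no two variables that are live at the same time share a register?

3

The cycle c-l-g-j-d-c has odd length 5, so it cannot be 2-colored; at least 3 registers are needed.
A valid assignment using 3 registers: g=1, d=1, k=2, j=2, b=1, a=2, l=2, c=3. Every pair that conflicts lands in different registers.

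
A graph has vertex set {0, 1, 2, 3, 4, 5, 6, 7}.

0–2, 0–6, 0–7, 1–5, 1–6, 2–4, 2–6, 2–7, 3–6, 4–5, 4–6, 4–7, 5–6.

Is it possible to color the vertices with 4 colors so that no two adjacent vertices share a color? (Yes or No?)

The chromatic number is 3. 1, 5, 6 form a triangle, so at least 3 colors are needed.
3 colors suffice: color a → {6, 7}; color b → {0, 1, 3, 4}; color c → {2, 5}.
Since 4 ≥ 3, a proper 4-coloring certainly exists.

Yes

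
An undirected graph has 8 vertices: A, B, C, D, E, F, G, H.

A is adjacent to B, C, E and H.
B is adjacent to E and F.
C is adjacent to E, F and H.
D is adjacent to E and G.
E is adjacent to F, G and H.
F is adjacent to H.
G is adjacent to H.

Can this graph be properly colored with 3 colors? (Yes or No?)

C, E, F, H form a clique, so at least 4 colors are needed.
So 3 colors are not enough.

No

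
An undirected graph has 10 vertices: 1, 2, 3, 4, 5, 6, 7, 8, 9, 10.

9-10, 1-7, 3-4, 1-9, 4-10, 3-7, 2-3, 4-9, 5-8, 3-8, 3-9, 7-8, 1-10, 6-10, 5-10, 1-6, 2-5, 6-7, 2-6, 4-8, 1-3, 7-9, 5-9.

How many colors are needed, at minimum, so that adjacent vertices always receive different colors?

4

1, 3, 7, 9 are mutually adjacent (a clique of size 4), so at least 4 colors are needed.
4 colors suffice: color a → {6, 8, 9}; color b → {3, 10}; color c → {1, 4, 5}; color d → {2, 7}. Every edge joins two different colors.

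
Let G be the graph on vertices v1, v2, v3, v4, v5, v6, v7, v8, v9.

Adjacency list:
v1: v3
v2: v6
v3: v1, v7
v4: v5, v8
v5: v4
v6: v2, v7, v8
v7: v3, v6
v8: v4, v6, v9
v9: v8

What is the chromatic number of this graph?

v4 and v8 are adjacent, so at least 2 colors are needed.
2 colors suffice: v1=1, v2=1, v3=2, v4=2, v5=1, v6=2, v7=1, v8=1, v9=2. Each edge has distinct colors on its endpoints.

2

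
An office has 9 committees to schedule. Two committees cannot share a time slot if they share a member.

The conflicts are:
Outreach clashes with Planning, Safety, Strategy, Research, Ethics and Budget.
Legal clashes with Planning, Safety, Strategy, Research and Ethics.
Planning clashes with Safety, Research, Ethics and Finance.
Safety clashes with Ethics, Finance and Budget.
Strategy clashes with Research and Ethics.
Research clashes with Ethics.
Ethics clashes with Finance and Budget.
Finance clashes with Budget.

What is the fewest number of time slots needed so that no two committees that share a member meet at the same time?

Safety, Ethics, Finance, Budget pairwise conflict, so at least 4 time slots are needed.
4 time slots suffice: time slot 1 → {Ethics}; time slot 2 → {Safety, Research}; time slot 3 → {Planning, Strategy, Budget}; time slot 4 → {Outreach, Legal, Finance}. Every pair that conflicts lands in different time slots.

4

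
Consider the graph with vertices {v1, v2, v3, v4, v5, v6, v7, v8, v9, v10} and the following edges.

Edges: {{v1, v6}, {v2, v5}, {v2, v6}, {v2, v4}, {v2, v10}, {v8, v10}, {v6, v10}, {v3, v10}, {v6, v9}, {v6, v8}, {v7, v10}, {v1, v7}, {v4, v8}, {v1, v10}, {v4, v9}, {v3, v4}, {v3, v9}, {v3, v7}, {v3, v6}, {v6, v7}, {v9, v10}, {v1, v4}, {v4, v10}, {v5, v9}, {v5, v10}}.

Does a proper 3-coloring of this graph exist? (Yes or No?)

No

v1, v6, v7, v10 form a clique, so at least 4 colors are needed.
So 3 colors are not enough.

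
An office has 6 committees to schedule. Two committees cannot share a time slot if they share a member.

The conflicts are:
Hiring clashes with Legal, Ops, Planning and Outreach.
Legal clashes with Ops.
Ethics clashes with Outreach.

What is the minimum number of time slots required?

3

Hiring, Legal, Ops are mutually in conflict, so at least 3 time slots are needed.
A valid assignment using 3 time slots: Hiring=1, Legal=3, Ops=2, Planning=2, Ethics=1, Outreach=2. No two conflicting committees share a time slot.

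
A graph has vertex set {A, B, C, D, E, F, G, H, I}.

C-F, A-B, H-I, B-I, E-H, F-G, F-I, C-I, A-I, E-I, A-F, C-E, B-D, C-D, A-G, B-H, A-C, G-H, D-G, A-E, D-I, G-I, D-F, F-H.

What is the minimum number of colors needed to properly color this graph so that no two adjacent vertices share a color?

4

F, G, H, I form a clique, so at least 4 colors are needed.
4 colors suffice: color 1 → {I}; color 2 → {A, D, H}; color 3 → {B, E, F}; color 4 → {C, G}. Every edge joins two different colors.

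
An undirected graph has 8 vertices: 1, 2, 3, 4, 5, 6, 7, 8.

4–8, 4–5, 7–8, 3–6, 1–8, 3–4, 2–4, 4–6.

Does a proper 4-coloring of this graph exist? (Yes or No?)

Yes

The chromatic number is 3. 3, 4, 6 are pairwise adjacent, so at least 3 colors are needed.
3 colors suffice: color a → {1, 4, 7}; color b → {2, 5, 6, 8}; color c → {3}.
Since 4 ≥ 3, a proper 4-coloring certainly exists.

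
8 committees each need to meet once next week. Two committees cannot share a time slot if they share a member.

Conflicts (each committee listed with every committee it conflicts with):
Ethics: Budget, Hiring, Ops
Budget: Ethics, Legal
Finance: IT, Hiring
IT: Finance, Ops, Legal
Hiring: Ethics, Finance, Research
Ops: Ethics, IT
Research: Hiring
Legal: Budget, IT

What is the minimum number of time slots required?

The cycle IT-Finance-Hiring-Ethics-Ops-IT has odd length 5, so it cannot be 2-colored; at least 3 time slots are needed.
3 time slots suffice: time slot 1 → {Budget, IT, Hiring}; time slot 2 → {Ethics, Finance, Research, Legal}; time slot 3 → {Ops}. Each listed conflict is separated.

3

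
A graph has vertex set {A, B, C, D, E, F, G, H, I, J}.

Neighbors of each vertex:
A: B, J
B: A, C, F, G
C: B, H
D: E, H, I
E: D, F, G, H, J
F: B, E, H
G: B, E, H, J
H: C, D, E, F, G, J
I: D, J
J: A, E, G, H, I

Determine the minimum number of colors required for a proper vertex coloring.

4

E, G, H, J form a clique, so at least 4 colors are needed.
4 colors suffice: color red → {B, H, I}; color blue → {C, D, F, J}; color green → {A, E}; color yellow → {G}. Each edge has distinct colors on its endpoints.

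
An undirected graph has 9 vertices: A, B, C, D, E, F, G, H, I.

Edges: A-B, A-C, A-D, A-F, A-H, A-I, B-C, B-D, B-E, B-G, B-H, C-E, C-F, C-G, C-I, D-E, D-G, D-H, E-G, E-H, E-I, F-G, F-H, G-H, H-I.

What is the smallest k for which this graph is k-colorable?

5

B, D, E, G, H form a clique, so at least 5 colors are needed.
5 colors suffice: color red → {C, H}; color blue → {A, E}; color green → {B, F, I}; color yellow → {G}; color purple → {D}. Every edge joins two different colors.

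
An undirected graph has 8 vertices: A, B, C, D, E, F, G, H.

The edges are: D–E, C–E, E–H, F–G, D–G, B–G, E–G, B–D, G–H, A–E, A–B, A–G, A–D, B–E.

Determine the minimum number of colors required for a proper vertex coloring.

5

A, B, D, E, G are mutually adjacent (a clique of size 5), so at least 5 colors are needed.
5 colors suffice: A=3, B=4, C=1, D=5, E=2, F=2, G=1, H=3. Each edge has distinct colors on its endpoints.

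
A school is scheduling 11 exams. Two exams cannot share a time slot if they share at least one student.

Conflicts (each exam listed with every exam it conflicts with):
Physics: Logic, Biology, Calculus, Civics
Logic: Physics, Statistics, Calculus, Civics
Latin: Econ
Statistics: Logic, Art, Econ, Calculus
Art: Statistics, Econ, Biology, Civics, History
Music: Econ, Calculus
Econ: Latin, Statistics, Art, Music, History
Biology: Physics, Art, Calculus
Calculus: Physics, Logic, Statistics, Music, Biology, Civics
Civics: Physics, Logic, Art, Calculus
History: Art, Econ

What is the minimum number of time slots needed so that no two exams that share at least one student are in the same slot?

4

Physics, Logic, Calculus, Civics are mutually in conflict, so at least 4 time slots are needed.
4 time slots suffice: time slot 1 → {Econ, Calculus}; time slot 2 → {Physics, Latin, Art, Music}; time slot 3 → {Logic, Biology, History}; time slot 4 → {Statistics, Civics}. No two conflicting exams share a time slot.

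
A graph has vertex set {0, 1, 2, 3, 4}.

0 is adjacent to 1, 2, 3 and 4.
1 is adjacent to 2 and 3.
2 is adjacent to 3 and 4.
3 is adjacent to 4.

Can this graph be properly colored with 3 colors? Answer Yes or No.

No

0, 1, 2, 3 are pairwise adjacent (a clique of size 4), so at least 4 colors are needed.
So 3 colors are not enough.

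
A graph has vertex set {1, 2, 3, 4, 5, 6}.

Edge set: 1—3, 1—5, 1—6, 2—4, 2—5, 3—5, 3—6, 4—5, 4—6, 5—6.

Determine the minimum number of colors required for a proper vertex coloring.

4

1, 3, 5, 6 form a clique, so at least 4 colors are needed.
One proper 4-coloring: 1=yellow, 2=blue, 3=green, 4=green, 5=red, 6=blue. No two adjacent vertices share a color.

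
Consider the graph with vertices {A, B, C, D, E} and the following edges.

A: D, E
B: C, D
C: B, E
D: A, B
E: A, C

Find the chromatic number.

The cycle B-C-E-A-D-B has odd length 5, so it cannot be 2-colored; at least 3 colors are needed.
3 colors suffice: color red → {D, E}; color blue → {A, C}; color green → {B}. Every edge joins two different colors.

3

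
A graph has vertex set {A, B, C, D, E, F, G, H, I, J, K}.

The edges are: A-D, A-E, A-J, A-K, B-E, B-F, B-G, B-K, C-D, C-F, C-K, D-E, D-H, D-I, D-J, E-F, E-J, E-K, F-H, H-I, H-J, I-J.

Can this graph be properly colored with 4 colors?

The chromatic number is 4. D, H, I, J form a clique, so at least 4 colors are needed.
4 colors suffice: A=yellow, B=green, C=blue, D=red, E=blue, F=red, G=red, H=blue, I=yellow, J=green, K=red.
That is already a proper 4-coloring.

Yes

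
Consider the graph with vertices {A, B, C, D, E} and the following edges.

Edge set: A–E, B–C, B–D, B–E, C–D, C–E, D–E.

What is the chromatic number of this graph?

B, C, D, E form a clique, so at least 4 colors are needed.
4 colors suffice: color 1 → {E}; color 2 → {A, C}; color 3 → {D}; color 4 → {B}. Every edge joins two different colors.

4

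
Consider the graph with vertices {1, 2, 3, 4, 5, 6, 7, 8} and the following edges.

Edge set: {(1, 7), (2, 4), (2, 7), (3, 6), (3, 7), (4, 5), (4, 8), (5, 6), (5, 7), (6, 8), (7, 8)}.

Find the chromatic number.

2

5 and 6 are adjacent, so at least 2 colors are needed.
2 colors suffice: color red → {4, 6, 7}; color blue → {1, 2, 3, 5, 8}. No two adjacent vertices share a color.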